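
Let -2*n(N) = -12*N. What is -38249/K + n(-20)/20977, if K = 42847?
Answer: -807490913/898801519 ≈ -0.89841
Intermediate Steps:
n(N) = 6*N (n(N) = -(-6)*N = 6*N)
-38249/K + n(-20)/20977 = -38249/42847 + (6*(-20))/20977 = -38249*1/42847 - 120*1/20977 = -38249/42847 - 120/20977 = -807490913/898801519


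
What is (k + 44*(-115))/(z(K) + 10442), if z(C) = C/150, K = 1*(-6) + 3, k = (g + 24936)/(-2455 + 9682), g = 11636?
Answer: -1826602400/3773209473 ≈ -0.48410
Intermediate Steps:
k = 36572/7227 (k = (11636 + 24936)/(-2455 + 9682) = 36572/7227 ≈ 5.0605)
K = -3 (K = -6 + 3 = -3)
z(C) = C/150 (z(C) = C*(1/150) = C/150)
(k + 44*(-115))/(z(K) + 10442) = (36572/7227 + 44*(-115))/((1/150)*(-3) + 10442) = (36572/7227 - 5060)/(-1/50 + 10442) = -36532048/(7227*522099/50) = -36532048/7227*50/522099 = -1826602400/3773209473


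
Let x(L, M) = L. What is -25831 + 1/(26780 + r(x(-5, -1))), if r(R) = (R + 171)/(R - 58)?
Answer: -43576225331/1686974 ≈ -25831.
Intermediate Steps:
r(R) = (171 + R)/(-58 + R)
-25831 + 1/(26780 + r(x(-5, -1))) = -25831 + 1/(26780 + (171 - 5)/(-58 - 5)) = -25831 + 1/(26780 + 166/(-63)) = -25831 + 1/(26780 - 1/63*166) = -25831 + 1/(26780 - 166/63) = -25831 + 1/(1686974/63) = -25831 + 63/1686974 = -43576225331/1686974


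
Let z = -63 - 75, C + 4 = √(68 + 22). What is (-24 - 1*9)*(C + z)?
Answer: 4686 - 99*√10 ≈ 4372.9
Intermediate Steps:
C = -4 + 3*√10 (C = -4 + √(68 + 22) = -4 + √90 = -4 + 3*√10 ≈ 5.4868)
z = -138
(-24 - 1*9)*(C + z) = (-24 - 1*9)*((-4 + 3*√10) - 138) = (-24 - 9)*(-142 + 3*√10) = -33*(-142 + 3*√10) = 4686 - 99*√10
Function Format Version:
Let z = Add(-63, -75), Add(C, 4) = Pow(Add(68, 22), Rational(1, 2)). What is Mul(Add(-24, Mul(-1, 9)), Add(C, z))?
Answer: Add(4686, Mul(-99, Pow(10, Rational(1, 2)))) ≈ 4372.9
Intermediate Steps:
C = Add(-4, Mul(3, Pow(10, Rational(1, 2)))) (C = Add(-4, Pow(Add(68, 22), Rational(1, 2))) = Add(-4, Pow(90, Rational(1, 2))) = Add(-4, Mul(3, Pow(10, Rational(1, 2)))) ≈ 5.4868)
z = -138
Mul(Add(-24, Mul(-1, 9)), Add(C, z)) = Mul(Add(-24, Mul(-1, 9)), Add(Add(-4, Mul(3, Pow(10, Rational(1, 2)))), -138)) = Mul(Add(-24, -9), Add(-142, Mul(3, Pow(10, Rational(1, 2))))) = Mul(-33, Add(-142, Mul(3, Pow(10, Rational(1, 2))))) = Add(4686, Mul(-99, Pow(10, Rational(1, 2))))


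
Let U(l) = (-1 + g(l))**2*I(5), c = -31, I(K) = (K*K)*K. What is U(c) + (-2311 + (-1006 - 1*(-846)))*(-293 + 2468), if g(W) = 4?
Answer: -5373300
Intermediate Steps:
I(K) = K**3 (I(K) = K**2*K = K**3)
U(l) = 1125 (U(l) = (-1 + 4)**2*5**3 = 3**2*125 = 9*125 = 1125)
U(c) + (-2311 + (-1006 - 1*(-846)))*(-293 + 2468) = 1125 + (-2311 + (-1006 - 1*(-846)))*(-293 + 2468) = 1125 + (-2311 + (-1006 + 846))*2175 = 1125 + (-2311 - 160)*2175 = 1125 - 2471*2175 = 1125 - 5374425 = -5373300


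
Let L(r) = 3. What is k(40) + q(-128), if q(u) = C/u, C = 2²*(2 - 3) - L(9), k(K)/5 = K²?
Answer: 1024007/128 ≈ 8000.1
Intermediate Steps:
k(K) = 5*K²
C = -7 (C = 2²*(2 - 3) - 1*3 = 4*(-1) - 3 = -4 - 3 = -7)
q(u) = -7/u
k(40) + q(-128) = 5*40² - 7/(-128) = 5*1600 - 7*(-1/128) = 8000 + 7/128 = 1024007/128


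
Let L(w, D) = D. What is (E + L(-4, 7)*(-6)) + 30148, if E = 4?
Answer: 30110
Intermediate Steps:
(E + L(-4, 7)*(-6)) + 30148 = (4 + 7*(-6)) + 30148 = (4 - 42) + 30148 = -38 + 30148 = 30110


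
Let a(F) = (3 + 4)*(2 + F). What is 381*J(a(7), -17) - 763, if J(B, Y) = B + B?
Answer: 47243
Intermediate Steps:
a(F) = 14 + 7*F (a(F) = 7*(2 + F) = 14 + 7*F)
J(B, Y) = 2*B
381*J(a(7), -17) - 763 = 381*(2*(14 + 7*7)) - 763 = 381*(2*(14 + 49)) - 763 = 381*(2*63) - 763 = 381*126 - 763 = 48006 - 763 = 47243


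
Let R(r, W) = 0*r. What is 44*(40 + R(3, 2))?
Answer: 1760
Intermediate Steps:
R(r, W) = 0
44*(40 + R(3, 2)) = 44*(40 + 0) = 44*40 = 1760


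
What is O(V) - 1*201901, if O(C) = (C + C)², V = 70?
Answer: -182301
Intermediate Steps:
O(C) = 4*C² (O(C) = (2*C)² = 4*C²)
O(V) - 1*201901 = 4*70² - 1*201901 = 4*4900 - 201901 = 19600 - 201901 = -182301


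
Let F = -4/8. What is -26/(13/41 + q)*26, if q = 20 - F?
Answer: -55432/1707 ≈ -32.473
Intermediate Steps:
F = -½ (F = -4*⅛ = -½ ≈ -0.50000)
q = 41/2 (q = 20 - 1*(-½) = 20 + ½ = 41/2 ≈ 20.500)
-26/(13/41 + q)*26 = -26/(13/41 + 41/2)*26 = -26/1707/82*26 = -26*82/1707*26 = -2132/1707*26 = -55432/1707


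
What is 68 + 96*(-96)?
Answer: -9148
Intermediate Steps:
68 + 96*(-96) = 68 - 9216 = -9148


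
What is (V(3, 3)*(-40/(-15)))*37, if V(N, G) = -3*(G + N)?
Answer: -1776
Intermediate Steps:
V(N, G) = -3*G - 3*N
(V(3, 3)*(-40/(-15)))*37 = ((-3*3 - 3*3)*(-40/(-15)))*37 = ((-9 - 9)*(-40*(-1/15)))*37 = -18*8/3*37 = -48*37 = -1776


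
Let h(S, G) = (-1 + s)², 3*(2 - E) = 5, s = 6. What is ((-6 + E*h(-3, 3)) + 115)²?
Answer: 123904/9 ≈ 13767.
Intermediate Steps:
E = ⅓ (E = 2 - ⅓*5 = 2 - 5/3 = ⅓ ≈ 0.33333)
h(S, G) = 25 (h(S, G) = (-1 + 6)² = 5² = 25)
((-6 + E*h(-3, 3)) + 115)² = ((-6 + (⅓)*25) + 115)² = ((-6 + 25/3) + 115)² = (7/3 + 115)² = (352/3)² = 123904/9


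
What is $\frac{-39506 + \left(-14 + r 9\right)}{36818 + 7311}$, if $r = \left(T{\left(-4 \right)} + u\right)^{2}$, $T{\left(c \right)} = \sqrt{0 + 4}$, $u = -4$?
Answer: $- \frac{39484}{44129} \approx -0.89474$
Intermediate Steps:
$T{\left(c \right)} = 2$ ($T{\left(c \right)} = \sqrt{4} = 2$)
$r = 4$ ($r = \left(2 - 4\right)^{2} = \left(-2\right)^{2} = 4$)
$\frac{-39506 + \left(-14 + r 9\right)}{36818 + 7311} = \frac{-39506 + \left(-14 + 4 \cdot 9\right)}{36818 + 7311} = \frac{-39506 + \left(-14 + 36\right)}{44129} = \left(-39506 + 22\right) \frac{1}{44129} = \left(-39484\right) \frac{1}{44129} = - \frac{39484}{44129}$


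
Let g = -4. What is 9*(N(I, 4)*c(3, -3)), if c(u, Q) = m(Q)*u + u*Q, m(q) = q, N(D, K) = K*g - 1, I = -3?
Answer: 2754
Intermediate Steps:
N(D, K) = -1 - 4*K (N(D, K) = K*(-4) - 1 = -4*K - 1 = -1 - 4*K)
c(u, Q) = 2*Q*u (c(u, Q) = Q*u + u*Q = Q*u + Q*u = 2*Q*u)
9*(N(I, 4)*c(3, -3)) = 9*((-1 - 4*4)*(2*(-3)*3)) = 9*((-1 - 16)*(-18)) = 9*(-17*(-18)) = 9*306 = 2754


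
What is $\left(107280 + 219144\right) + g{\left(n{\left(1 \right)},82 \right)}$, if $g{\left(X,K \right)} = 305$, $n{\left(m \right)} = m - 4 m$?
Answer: $326729$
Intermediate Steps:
$n{\left(m \right)} = - 3 m$
$\left(107280 + 219144\right) + g{\left(n{\left(1 \right)},82 \right)} = \left(107280 + 219144\right) + 305 = 326424 + 305 = 326729$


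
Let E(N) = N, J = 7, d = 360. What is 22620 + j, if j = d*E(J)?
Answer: 25140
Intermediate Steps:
j = 2520 (j = 360*7 = 2520)
22620 + j = 22620 + 2520 = 25140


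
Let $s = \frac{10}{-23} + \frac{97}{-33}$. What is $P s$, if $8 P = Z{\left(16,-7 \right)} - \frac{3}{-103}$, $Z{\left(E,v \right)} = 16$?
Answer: $- \frac{4228211}{625416} \approx -6.7606$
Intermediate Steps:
$s = - \frac{2561}{759}$ ($s = 10 \left(- \frac{1}{23}\right) + 97 \left(- \frac{1}{33}\right) = - \frac{10}{23} - \frac{97}{33} = - \frac{2561}{759} \approx -3.3742$)
$P = \frac{1651}{824}$ ($P = \frac{16 - \frac{3}{-103}}{8} = \frac{16 - 3 \left(- \frac{1}{103}\right)}{8} = \frac{16 - - \frac{3}{103}}{8} = \frac{16 + \frac{3}{103}}{8} = \frac{1}{8} \cdot \frac{1651}{103} = \frac{1651}{824} \approx 2.0036$)
$P s = \frac{1651}{824} \left(- \frac{2561}{759}\right) = - \frac{4228211}{625416}$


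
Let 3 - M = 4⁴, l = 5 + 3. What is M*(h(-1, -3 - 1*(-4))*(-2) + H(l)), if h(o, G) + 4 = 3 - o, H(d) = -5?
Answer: 1265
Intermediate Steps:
l = 8
h(o, G) = -1 - o (h(o, G) = -4 + (3 - o) = -1 - o)
M = -253 (M = 3 - 1*4⁴ = 3 - 1*256 = 3 - 256 = -253)
M*(h(-1, -3 - 1*(-4))*(-2) + H(l)) = -253*((-1 - 1*(-1))*(-2) - 5) = -253*((-1 + 1)*(-2) - 5) = -253*(0*(-2) - 5) = -253*(0 - 5) = -253*(-5) = 1265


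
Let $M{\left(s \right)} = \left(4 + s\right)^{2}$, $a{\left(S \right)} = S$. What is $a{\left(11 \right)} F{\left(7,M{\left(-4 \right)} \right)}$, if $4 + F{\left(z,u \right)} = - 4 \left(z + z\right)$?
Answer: $-660$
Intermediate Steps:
$F{\left(z,u \right)} = -4 - 8 z$ ($F{\left(z,u \right)} = -4 - 4 \left(z + z\right) = -4 - 4 \cdot 2 z = -4 - 8 z$)
$a{\left(11 \right)} F{\left(7,M{\left(-4 \right)} \right)} = 11 \left(-4 - 56\right) = 11 \left(-60\right) = -660$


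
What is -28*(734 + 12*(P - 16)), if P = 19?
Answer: -21560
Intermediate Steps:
-28*(734 + 12*(P - 16)) = -28*(734 + 12*(19 - 16)) = -28*(734 + 12*3) = -28*(734 + 36) = -28*770 = -21560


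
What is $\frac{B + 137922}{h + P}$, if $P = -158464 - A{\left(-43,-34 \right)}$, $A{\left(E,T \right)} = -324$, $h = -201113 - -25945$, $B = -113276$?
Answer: $- \frac{12323}{166654} \approx -0.073944$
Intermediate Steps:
$h = -175168$ ($h = -201113 + 25945 = -175168$)
$P = -158140$ ($P = -158464 - -324 = -158464 + 324 = -158140$)
$\frac{B + 137922}{h + P} = \frac{-113276 + 137922}{-175168 - 158140} = \frac{24646}{-333308} = 24646 \left(- \frac{1}{333308}\right) = - \frac{12323}{166654}$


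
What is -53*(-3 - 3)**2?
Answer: -1908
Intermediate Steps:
-53*(-3 - 3)**2 = -53*(-6)**2 = -53*36 = -1908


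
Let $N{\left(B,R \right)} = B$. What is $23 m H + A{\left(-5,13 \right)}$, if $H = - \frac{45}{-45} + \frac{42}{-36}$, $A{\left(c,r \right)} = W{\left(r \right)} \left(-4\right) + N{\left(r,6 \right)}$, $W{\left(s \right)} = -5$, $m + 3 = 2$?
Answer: $\frac{221}{6} \approx 36.833$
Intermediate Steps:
$m = -1$ ($m = -3 + 2 = -1$)
$A{\left(c,r \right)} = 20 + r$ ($A{\left(c,r \right)} = \left(-5\right) \left(-4\right) + r = 20 + r$)
$H = - \frac{1}{6}$ ($H = \left(-45\right) \left(- \frac{1}{45}\right) + 42 \left(- \frac{1}{36}\right) = 1 - \frac{7}{6} = - \frac{1}{6} \approx -0.16667$)
$23 m H + A{\left(-5,13 \right)} = 23 \left(-1\right) \left(- \frac{1}{6}\right) + \left(20 + 13\right) = \left(-23\right) \left(- \frac{1}{6}\right) + 33 = \frac{23}{6} + 33 = \frac{221}{6}$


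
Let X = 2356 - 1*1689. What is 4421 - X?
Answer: 3754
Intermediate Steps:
X = 667 (X = 2356 - 1689 = 667)
4421 - X = 4421 - 1*667 = 4421 - 667 = 3754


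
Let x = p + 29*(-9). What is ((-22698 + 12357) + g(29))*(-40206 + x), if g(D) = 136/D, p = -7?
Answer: 12132202922/29 ≈ 4.1835e+8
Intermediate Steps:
x = -268 (x = -7 + 29*(-9) = -7 - 261 = -268)
((-22698 + 12357) + g(29))*(-40206 + x) = ((-22698 + 12357) + 136/29)*(-40206 - 268) = (-10341 + 136*(1/29))*(-40474) = (-10341 + 136/29)*(-40474) = -299753/29*(-40474) = 12132202922/29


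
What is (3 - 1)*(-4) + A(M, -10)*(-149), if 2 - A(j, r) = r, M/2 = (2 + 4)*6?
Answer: -1796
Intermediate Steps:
M = 72 (M = 2*((2 + 4)*6) = 2*(6*6) = 2*36 = 72)
A(j, r) = 2 - r
(3 - 1)*(-4) + A(M, -10)*(-149) = (3 - 1)*(-4) + (2 - 1*(-10))*(-149) = 2*(-4) + (2 + 10)*(-149) = -8 + 12*(-149) = -8 - 1788 = -1796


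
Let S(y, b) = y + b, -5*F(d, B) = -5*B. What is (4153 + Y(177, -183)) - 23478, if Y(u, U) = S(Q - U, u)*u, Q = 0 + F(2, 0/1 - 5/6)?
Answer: 88495/2 ≈ 44248.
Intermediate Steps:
F(d, B) = B (F(d, B) = -(-1)*B = B)
Q = -⅚ (Q = 0 + (0/1 - 5/6) = 0 + (0*1 - 5*⅙) = 0 + (0 - ⅚) = 0 - ⅚ = -⅚ ≈ -0.83333)
S(y, b) = b + y
Y(u, U) = u*(-⅚ + u - U) (Y(u, U) = (u + (-⅚ - U))*u = (-⅚ + u - U)*u = u*(-⅚ + u - U))
(4153 + Y(177, -183)) - 23478 = (4153 + (⅙)*177*(-5 - 6*(-183) + 6*177)) - 23478 = (4153 + (⅙)*177*(-5 + 1098 + 1062)) - 23478 = (4153 + (⅙)*177*2155) - 23478 = (4153 + 127145/2) - 23478 = 135451/2 - 23478 = 88495/2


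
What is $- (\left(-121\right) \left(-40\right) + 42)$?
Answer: $-4882$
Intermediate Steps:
$- (\left(-121\right) \left(-40\right) + 42) = - (4840 + 42) = \left(-1\right) 4882 = -4882$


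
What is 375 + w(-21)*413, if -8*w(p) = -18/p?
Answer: 1323/4 ≈ 330.75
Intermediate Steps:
w(p) = 9/(4*p) (w(p) = -(-9)/(4*p) = 9/(4*p))
375 + w(-21)*413 = 375 + ((9/4)/(-21))*413 = 375 + ((9/4)*(-1/21))*413 = 375 - 3/28*413 = 375 - 177/4 = 1323/4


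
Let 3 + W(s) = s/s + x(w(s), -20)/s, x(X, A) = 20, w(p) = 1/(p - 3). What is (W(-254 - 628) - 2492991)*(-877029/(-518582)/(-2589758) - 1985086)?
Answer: 14438416402812053604930245/2917555815132 ≈ 4.9488e+12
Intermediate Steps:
w(p) = 1/(-3 + p)
W(s) = -2 + 20/s (W(s) = -3 + (s/s + 20/s) = -3 + (1 + 20/s) = -2 + 20/s)
(W(-254 - 628) - 2492991)*(-877029/(-518582)/(-2589758) - 1985086) = ((-2 + 20/(-254 - 628)) - 2492991)*(-877029/(-518582)/(-2589758) - 1985086) = ((-2 + 20/(-882)) - 2492991)*(-877029*(-1/518582)*(-1/2589758) - 1985086) = ((-2 + 20*(-1/882)) - 2492991)*((877029/518582)*(-1/2589758) - 1985086) = ((-2 - 10/441) - 2492991)*(-877029/1343001883156 - 1985086) = (-892/441 - 2492991)*(-2665974236227488445/1343001883156) = -1099409923/441*(-2665974236227488445/1343001883156) = 14438416402812053604930245/2917555815132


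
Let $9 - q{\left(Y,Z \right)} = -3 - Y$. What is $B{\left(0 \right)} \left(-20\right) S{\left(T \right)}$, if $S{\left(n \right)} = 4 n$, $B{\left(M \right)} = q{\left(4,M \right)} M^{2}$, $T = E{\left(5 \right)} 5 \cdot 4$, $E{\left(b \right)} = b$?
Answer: $0$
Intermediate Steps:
$T = 100$ ($T = 5 \cdot 5 \cdot 4 = 25 \cdot 4 = 100$)
$q{\left(Y,Z \right)} = 12 + Y$ ($q{\left(Y,Z \right)} = 9 - \left(-3 - Y\right) = 9 + \left(3 + Y\right) = 12 + Y$)
$B{\left(M \right)} = 16 M^{2}$ ($B{\left(M \right)} = \left(12 + 4\right) M^{2} = 16 M^{2}$)
$B{\left(0 \right)} \left(-20\right) S{\left(T \right)} = 16 \cdot 0^{2} \left(-20\right) 4 \cdot 100 = 16 \cdot 0 \left(-20\right) 400 = 0 \left(-20\right) 400 = 0 \cdot 400 = 0$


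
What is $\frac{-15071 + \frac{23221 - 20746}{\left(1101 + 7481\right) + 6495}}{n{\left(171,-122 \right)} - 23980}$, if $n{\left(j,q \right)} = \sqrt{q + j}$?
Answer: $\frac{227222992}{361440921} \approx 0.62866$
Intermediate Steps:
$n{\left(j,q \right)} = \sqrt{j + q}$
$\frac{-15071 + \frac{23221 - 20746}{\left(1101 + 7481\right) + 6495}}{n{\left(171,-122 \right)} - 23980} = \frac{-15071 + \frac{23221 - 20746}{\left(1101 + 7481\right) + 6495}}{\sqrt{171 - 122} - 23980} = \frac{-15071 + \frac{2475}{8582 + 6495}}{\sqrt{49} - 23980} = \frac{-15071 + \frac{2475}{15077}}{7 - 23980} = \frac{-15071 + 2475 \cdot \frac{1}{15077}}{-23973} = \left(-15071 + \frac{2475}{15077}\right) \left(- \frac{1}{23973}\right) = \left(- \frac{227222992}{15077}\right) \left(- \frac{1}{23973}\right) = \frac{227222992}{361440921}$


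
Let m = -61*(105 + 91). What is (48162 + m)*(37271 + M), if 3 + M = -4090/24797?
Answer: 33459069100236/24797 ≈ 1.3493e+9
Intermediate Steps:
m = -11956 (m = -61*196 = -11956)
M = -78481/24797 (M = -3 - 4090/24797 = -78481/24797 ≈ -3.1649)
(48162 + m)*(37271 + M) = (48162 - 11956)*(37271 - 78481/24797) = 36206*(924130506/24797) = 33459069100236/24797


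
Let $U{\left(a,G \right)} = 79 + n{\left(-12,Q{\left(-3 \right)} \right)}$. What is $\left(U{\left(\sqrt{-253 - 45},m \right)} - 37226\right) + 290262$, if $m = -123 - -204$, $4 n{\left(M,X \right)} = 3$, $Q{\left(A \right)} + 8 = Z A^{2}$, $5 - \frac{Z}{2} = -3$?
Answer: $\frac{1012463}{4} \approx 2.5312 \cdot 10^{5}$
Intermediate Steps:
$Z = 16$ ($Z = 10 - -6 = 10 + 6 = 16$)
$Q{\left(A \right)} = -8 + 16 A^{2}$
$n{\left(M,X \right)} = \frac{3}{4}$ ($n{\left(M,X \right)} = \frac{1}{4} \cdot 3 = \frac{3}{4}$)
$m = 81$ ($m = -123 + 204 = 81$)
$U{\left(a,G \right)} = \frac{319}{4}$ ($U{\left(a,G \right)} = 79 + \frac{3}{4} = \frac{319}{4}$)
$\left(U{\left(\sqrt{-253 - 45},m \right)} - 37226\right) + 290262 = \left(\frac{319}{4} - 37226\right) + 290262 = - \frac{148585}{4} + 290262 = \frac{1012463}{4}$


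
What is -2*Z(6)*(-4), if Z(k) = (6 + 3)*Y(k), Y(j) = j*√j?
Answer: 432*√6 ≈ 1058.2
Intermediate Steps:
Y(j) = j^(3/2)
Z(k) = 9*k^(3/2) (Z(k) = (6 + 3)*k^(3/2) = 9*k^(3/2))
-2*Z(6)*(-4) = -18*6^(3/2)*(-4) = -18*6*√6*(-4) = -108*√6*(-4) = 432*√6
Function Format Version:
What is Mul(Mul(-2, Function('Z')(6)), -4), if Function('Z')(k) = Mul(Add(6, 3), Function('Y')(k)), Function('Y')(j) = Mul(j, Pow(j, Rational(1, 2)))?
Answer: Mul(432, Pow(6, Rational(1, 2))) ≈ 1058.2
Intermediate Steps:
Function('Y')(j) = Pow(j, Rational(3, 2))
Function('Z')(k) = Mul(9, Pow(k, Rational(3, 2))) (Function('Z')(k) = Mul(Add(6, 3), Pow(k, Rational(3, 2))) = Mul(9, Pow(k, Rational(3, 2))))
Mul(Mul(-2, Function('Z')(6)), -4) = Mul(Mul(-2, Mul(9, Pow(6, Rational(3, 2)))), -4) = Mul(Mul(-2, Mul(9, Mul(6, Pow(6, Rational(1, 2))))), -4) = Mul(Mul(-2, Mul(54, Pow(6, Rational(1, 2)))), -4) = Mul(Mul(-108, Pow(6, Rational(1, 2))), -4) = Mul(432, Pow(6, Rational(1, 2)))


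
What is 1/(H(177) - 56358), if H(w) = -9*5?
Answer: -1/56403 ≈ -1.7730e-5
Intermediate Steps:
H(w) = -45
1/(H(177) - 56358) = 1/(-45 - 56358) = 1/(-56403) = -1/56403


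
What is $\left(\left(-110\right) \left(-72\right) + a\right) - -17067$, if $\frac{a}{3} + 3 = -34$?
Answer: $24876$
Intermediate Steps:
$a = -111$ ($a = -9 + 3 \left(-34\right) = -9 - 102 = -111$)
$\left(\left(-110\right) \left(-72\right) + a\right) - -17067 = \left(\left(-110\right) \left(-72\right) - 111\right) - -17067 = \left(7920 - 111\right) + 17067 = 7809 + 17067 = 24876$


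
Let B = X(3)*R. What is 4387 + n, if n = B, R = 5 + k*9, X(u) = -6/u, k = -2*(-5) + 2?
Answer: 4161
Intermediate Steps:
k = 12 (k = 10 + 2 = 12)
R = 113 (R = 5 + 12*9 = 5 + 108 = 113)
B = -226 (B = -6/3*113 = -6*1/3*113 = -2*113 = -226)
n = -226
4387 + n = 4387 - 226 = 4161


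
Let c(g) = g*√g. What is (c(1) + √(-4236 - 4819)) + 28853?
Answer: 28854 + I*√9055 ≈ 28854.0 + 95.158*I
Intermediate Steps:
c(g) = g^(3/2)
(c(1) + √(-4236 - 4819)) + 28853 = (1^(3/2) + √(-4236 - 4819)) + 28853 = (1 + √(-9055)) + 28853 = (1 + I*√9055) + 28853 = 28854 + I*√9055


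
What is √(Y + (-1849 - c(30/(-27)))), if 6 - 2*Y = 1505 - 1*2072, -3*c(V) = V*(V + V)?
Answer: 5*I*√182154/54 ≈ 39.518*I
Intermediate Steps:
c(V) = -2*V²/3 (c(V) = -V*(V + V)/3 = -V*2*V/3 = -2*V²/3)
Y = 573/2 (Y = 3 - (1505 - 1*2072)/2 = 3 - (1505 - 2072)/2 = 3 - ½*(-567) = 3 + 567/2 = 573/2 ≈ 286.50)
√(Y + (-1849 - c(30/(-27)))) = √(573/2 + (-1849 - (-2)*(30/(-27))²/3)) = √(573/2 + (-1849 - (-2)*(30*(-1/27))²/3)) = √(573/2 + (-1849 - (-2)*(-10/9)²/3)) = √(573/2 + (-1849 - (-2)*100/(3*81))) = √(573/2 + (-1849 - 1*(-200/243))) = √(573/2 + (-1849 + 200/243)) = √(573/2 - 449107/243) = √(-758975/486) = 5*I*√182154/54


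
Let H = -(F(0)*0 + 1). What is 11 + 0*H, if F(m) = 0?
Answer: 11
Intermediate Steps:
H = -1 (H = -(0*0 + 1) = -(0 + 1) = -1*1 = -1)
11 + 0*H = 11 + 0*(-1) = 11 + 0 = 11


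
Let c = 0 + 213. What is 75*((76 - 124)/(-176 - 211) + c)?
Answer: 687325/43 ≈ 15984.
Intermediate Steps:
c = 213
75*((76 - 124)/(-176 - 211) + c) = 75*((76 - 124)/(-176 - 211) + 213) = 75*(-48/(-387) + 213) = 75*(-48*(-1/387) + 213) = 75*(16/129 + 213) = 75*(27493/129) = 687325/43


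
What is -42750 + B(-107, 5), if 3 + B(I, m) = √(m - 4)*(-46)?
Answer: -42799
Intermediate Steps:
B(I, m) = -3 - 46*√(-4 + m) (B(I, m) = -3 + √(m - 4)*(-46) = -3 + √(-4 + m)*(-46) = -3 - 46*√(-4 + m))
-42750 + B(-107, 5) = -42750 + (-3 - 46*√(-4 + 5)) = -42750 + (-3 - 46*√1) = -42750 + (-3 - 46*1) = -42750 + (-3 - 46) = -42750 - 49 = -42799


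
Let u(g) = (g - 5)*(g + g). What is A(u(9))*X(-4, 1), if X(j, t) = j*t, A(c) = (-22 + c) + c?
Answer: -488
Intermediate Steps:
u(g) = 2*g*(-5 + g) (u(g) = (-5 + g)*(2*g) = 2*g*(-5 + g))
A(c) = -22 + 2*c
A(u(9))*X(-4, 1) = (-22 + 2*(2*9*(-5 + 9)))*(-4*1) = (-22 + 2*(2*9*4))*(-4) = (-22 + 2*72)*(-4) = (-22 + 144)*(-4) = 122*(-4) = -488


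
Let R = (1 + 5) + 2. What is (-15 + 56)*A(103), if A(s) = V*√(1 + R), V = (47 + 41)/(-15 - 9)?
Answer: -451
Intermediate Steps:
V = -11/3 (V = 88/(-24) = 88*(-1/24) = -11/3 ≈ -3.6667)
R = 8 (R = 6 + 2 = 8)
A(s) = -11 (A(s) = -11*√(1 + 8)/3 = -11*√9/3 = -11/3*3 = -11)
(-15 + 56)*A(103) = (-15 + 56)*(-11) = 41*(-11) = -451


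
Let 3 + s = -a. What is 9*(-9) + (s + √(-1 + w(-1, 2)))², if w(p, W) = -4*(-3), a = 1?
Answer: -81 + (4 - √11)² ≈ -80.533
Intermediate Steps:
s = -4 (s = -3 - 1*1 = -3 - 1 = -4)
w(p, W) = 12
9*(-9) + (s + √(-1 + w(-1, 2)))² = 9*(-9) + (-4 + √(-1 + 12))² = -81 + (-4 + √11)²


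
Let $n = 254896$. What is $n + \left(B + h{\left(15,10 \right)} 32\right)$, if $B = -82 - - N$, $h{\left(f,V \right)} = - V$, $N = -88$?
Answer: $254406$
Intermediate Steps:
$B = -170$ ($B = -82 - \left(-1\right) \left(-88\right) = -82 - 88 = -170$)
$n + \left(B + h{\left(15,10 \right)} 32\right) = 254896 + \left(-170 + \left(-1\right) 10 \cdot 32\right) = 254896 - 490 = 254406$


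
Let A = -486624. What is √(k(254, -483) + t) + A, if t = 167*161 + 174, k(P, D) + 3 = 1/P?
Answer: -486624 + 129*√104902/254 ≈ -4.8646e+5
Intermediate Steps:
k(P, D) = -3 + 1/P
t = 27061 (t = 26887 + 174 = 27061)
√(k(254, -483) + t) + A = √((-3 + 1/254) + 27061) - 486624 = √(-761/254 + 27061) - 486624 = √(6872733/254) - 486624 = 129*√104902/254 - 486624 = -486624 + 129*√104902/254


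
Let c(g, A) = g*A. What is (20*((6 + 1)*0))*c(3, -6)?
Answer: 0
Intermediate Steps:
c(g, A) = A*g
(20*((6 + 1)*0))*c(3, -6) = (20*((6 + 1)*0))*(-6*3) = (20*(7*0))*(-18) = (20*0)*(-18) = 0*(-18) = 0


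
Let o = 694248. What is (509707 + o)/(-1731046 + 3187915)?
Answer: 1203955/1456869 ≈ 0.82640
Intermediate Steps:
(509707 + o)/(-1731046 + 3187915) = (509707 + 694248)/(-1731046 + 3187915) = 1203955/1456869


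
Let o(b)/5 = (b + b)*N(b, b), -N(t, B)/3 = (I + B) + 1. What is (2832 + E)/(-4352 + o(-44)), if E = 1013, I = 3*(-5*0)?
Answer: -3845/61112 ≈ -0.062917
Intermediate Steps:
I = 0 (I = 3*0 = 0)
N(t, B) = -3 - 3*B (N(t, B) = -3*((0 + B) + 1) = -3*(B + 1) = -3*(1 + B) = -3 - 3*B)
o(b) = 10*b*(-3 - 3*b) (o(b) = 5*((b + b)*(-3 - 3*b)) = 5*((2*b)*(-3 - 3*b)) = 5*(2*b*(-3 - 3*b)) = 10*b*(-3 - 3*b))
(2832 + E)/(-4352 + o(-44)) = (2832 + 1013)/(-4352 - 30*(-44)*(1 - 44)) = 3845/(-4352 - 30*(-44)*(-43)) = 3845/(-4352 - 56760) = 3845/(-61112) = 3845*(-1/61112) = -3845/61112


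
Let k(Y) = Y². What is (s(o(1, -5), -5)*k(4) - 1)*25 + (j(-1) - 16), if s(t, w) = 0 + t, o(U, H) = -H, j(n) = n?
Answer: 1958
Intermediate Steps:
s(t, w) = t
(s(o(1, -5), -5)*k(4) - 1)*25 + (j(-1) - 16) = (-1*(-5)*4² - 1)*25 + (-1 - 16) = (5*16 - 1)*25 - 17 = (80 - 1)*25 - 17 = 79*25 - 17 = 1975 - 17 = 1958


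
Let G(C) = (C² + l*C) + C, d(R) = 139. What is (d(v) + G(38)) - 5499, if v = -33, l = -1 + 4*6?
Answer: -3004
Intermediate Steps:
l = 23 (l = -1 + 24 = 23)
G(C) = C² + 24*C (G(C) = (C² + 23*C) + C = C² + 24*C)
(d(v) + G(38)) - 5499 = (139 + 38*(24 + 38)) - 5499 = (139 + 38*62) - 5499 = (139 + 2356) - 5499 = 2495 - 5499 = -3004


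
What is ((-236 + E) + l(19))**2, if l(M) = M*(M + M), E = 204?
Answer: 476100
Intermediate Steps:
l(M) = 2*M**2 (l(M) = M*(2*M) = 2*M**2)
((-236 + E) + l(19))**2 = ((-236 + 204) + 2*19**2)**2 = (-32 + 2*361)**2 = (-32 + 722)**2 = 690**2 = 476100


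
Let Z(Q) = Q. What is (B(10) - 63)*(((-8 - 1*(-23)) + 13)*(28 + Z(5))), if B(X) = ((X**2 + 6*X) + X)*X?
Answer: 1512588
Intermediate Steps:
B(X) = X*(X**2 + 7*X) (B(X) = (X**2 + 7*X)*X = X*(X**2 + 7*X))
(B(10) - 63)*(((-8 - 1*(-23)) + 13)*(28 + Z(5))) = (10**2*(7 + 10) - 63)*(((-8 - 1*(-23)) + 13)*(28 + 5)) = (100*17 - 63)*(((-8 + 23) + 13)*33) = (1700 - 63)*((15 + 13)*33) = 1637*(28*33) = 1637*924 = 1512588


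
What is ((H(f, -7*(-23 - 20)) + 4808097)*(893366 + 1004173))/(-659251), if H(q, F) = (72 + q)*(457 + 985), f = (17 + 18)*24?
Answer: -11619012702339/659251 ≈ -1.7625e+7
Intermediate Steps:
f = 840 (f = 35*24 = 840)
H(q, F) = 103824 + 1442*q (H(q, F) = (72 + q)*1442 = 103824 + 1442*q)
((H(f, -7*(-23 - 20)) + 4808097)*(893366 + 1004173))/(-659251) = (((103824 + 1442*840) + 4808097)*(893366 + 1004173))/(-659251) = (((103824 + 1211280) + 4808097)*1897539)*(-1/659251) = ((1315104 + 4808097)*1897539)*(-1/659251) = (6123201*1897539)*(-1/659251) = 11619012702339*(-1/659251) = -11619012702339/659251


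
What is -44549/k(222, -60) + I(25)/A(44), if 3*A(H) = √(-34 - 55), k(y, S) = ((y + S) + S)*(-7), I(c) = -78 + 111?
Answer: 44549/714 - 99*I*√89/89 ≈ 62.394 - 10.494*I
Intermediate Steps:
I(c) = 33
k(y, S) = -14*S - 7*y (k(y, S) = ((S + y) + S)*(-7) = (y + 2*S)*(-7) = -14*S - 7*y)
A(H) = I*√89/3 (A(H) = √(-34 - 55)/3 = √(-89)/3 = (I*√89)/3 = I*√89/3)
-44549/k(222, -60) + I(25)/A(44) = -44549/(-14*(-60) - 7*222) + 33/((I*√89/3)) = -44549/(840 - 1554) + 33*(-3*I*√89/89) = -44549/(-714) - 99*I*√89/89 = -44549*(-1/714) - 99*I*√89/89 = 44549/714 - 99*I*√89/89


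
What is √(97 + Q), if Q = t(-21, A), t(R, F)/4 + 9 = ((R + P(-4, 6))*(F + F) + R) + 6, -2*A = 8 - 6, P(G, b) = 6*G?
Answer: 19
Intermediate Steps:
A = -1 (A = -(8 - 6)/2 = -½*2 = -1)
t(R, F) = -12 + 4*R + 8*F*(-24 + R) (t(R, F) = -36 + 4*(((R + 6*(-4))*(F + F) + R) + 6) = -36 + 4*(((R - 24)*(2*F) + R) + 6) = -36 + 4*(((-24 + R)*(2*F) + R) + 6) = -36 + 4*((2*F*(-24 + R) + R) + 6) = -36 + 4*((R + 2*F*(-24 + R)) + 6) = -36 + 4*(6 + R + 2*F*(-24 + R)) = -36 + (24 + 4*R + 8*F*(-24 + R)) = -12 + 4*R + 8*F*(-24 + R))
Q = 264 (Q = -12 - 192*(-1) + 4*(-21) + 8*(-1)*(-21) = -12 + 192 - 84 + 168 = 264)
√(97 + Q) = √(97 + 264) = √361 = 19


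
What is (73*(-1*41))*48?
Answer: -143664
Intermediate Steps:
(73*(-1*41))*48 = (73*(-41))*48 = -2993*48 = -143664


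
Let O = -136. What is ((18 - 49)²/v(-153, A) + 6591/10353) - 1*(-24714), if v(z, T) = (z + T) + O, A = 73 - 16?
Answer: 682207329/27608 ≈ 24711.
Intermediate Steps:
A = 57
v(z, T) = -136 + T + z (v(z, T) = (z + T) - 136 = (T + z) - 136 = -136 + T + z)
((18 - 49)²/v(-153, A) + 6591/10353) - 1*(-24714) = ((18 - 49)²/(-136 + 57 - 153) + 6591/10353) - 1*(-24714) = ((-31)²/(-232) + 6591*(1/10353)) + 24714 = (961*(-1/232) + 2197/3451) + 24714 = (-961/232 + 2197/3451) + 24714 = -96783/27608 + 24714 = 682207329/27608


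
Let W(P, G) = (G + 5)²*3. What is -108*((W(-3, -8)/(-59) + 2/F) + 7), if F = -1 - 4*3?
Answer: -529200/767 ≈ -689.96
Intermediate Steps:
F = -13 (F = -1 - 12 = -13)
W(P, G) = 3*(5 + G)² (W(P, G) = (5 + G)²*3 = 3*(5 + G)²)
-108*((W(-3, -8)/(-59) + 2/F) + 7) = -108*(((3*(5 - 8)²)/(-59) + 2/(-13)) + 7) = -108*(((3*(-3)²)*(-1/59) + 2*(-1/13)) + 7) = -108*(((3*9)*(-1/59) - 2/13) + 7) = -108*((27*(-1/59) - 2/13) + 7) = -108*((-27/59 - 2/13) + 7) = -108*(-469/767 + 7) = -108*4900/767 = -529200/767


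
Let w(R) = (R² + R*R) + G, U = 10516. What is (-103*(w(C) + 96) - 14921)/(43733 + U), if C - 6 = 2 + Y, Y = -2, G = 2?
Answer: -32431/54249 ≈ -0.59782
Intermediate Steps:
C = 6 (C = 6 + (2 - 2) = 6 + 0 = 6)
w(R) = 2 + 2*R² (w(R) = (R² + R*R) + 2 = (R² + R²) + 2 = 2*R² + 2 = 2 + 2*R²)
(-103*(w(C) + 96) - 14921)/(43733 + U) = (-103*((2 + 2*6²) + 96) - 14921)/(43733 + 10516) = (-103*((2 + 2*36) + 96) - 14921)/54249 = (-103*((2 + 72) + 96) - 14921)*(1/54249) = (-103*(74 + 96) - 14921)*(1/54249) = (-103*170 - 14921)*(1/54249) = (-17510 - 14921)*(1/54249) = -32431*1/54249 = -32431/54249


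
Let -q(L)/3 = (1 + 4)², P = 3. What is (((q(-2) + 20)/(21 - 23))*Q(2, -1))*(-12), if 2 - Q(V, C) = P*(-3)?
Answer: -3630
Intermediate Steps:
Q(V, C) = 11 (Q(V, C) = 2 - 3*(-3) = 2 - 1*(-9) = 2 + 9 = 11)
q(L) = -75 (q(L) = -3*(1 + 4)² = -3*5² = -3*25 = -75)
(((q(-2) + 20)/(21 - 23))*Q(2, -1))*(-12) = (((-75 + 20)/(21 - 23))*11)*(-12) = (-55/(-2)*11)*(-12) = (-55*(-½)*11)*(-12) = ((55/2)*11)*(-12) = (605/2)*(-12) = -3630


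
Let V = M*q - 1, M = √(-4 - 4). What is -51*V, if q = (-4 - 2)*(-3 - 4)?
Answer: 51 - 4284*I*√2 ≈ 51.0 - 6058.5*I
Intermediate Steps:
M = 2*I*√2 (M = √(-8) = 2*I*√2 ≈ 2.8284*I)
q = 42 (q = -6*(-7) = 42)
V = -1 + 84*I*√2 (V = (2*I*√2)*42 - 1 = 84*I*√2 - 1 = -1 + 84*I*√2 ≈ -1.0 + 118.79*I)
-51*V = -51*(-1 + 84*I*√2) = 51 - 4284*I*√2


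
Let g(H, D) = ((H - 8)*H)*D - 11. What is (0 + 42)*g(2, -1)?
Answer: 42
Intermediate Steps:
g(H, D) = -11 + D*H*(-8 + H) (g(H, D) = ((-8 + H)*H)*D - 11 = (H*(-8 + H))*D - 11 = D*H*(-8 + H) - 11 = -11 + D*H*(-8 + H))
(0 + 42)*g(2, -1) = (0 + 42)*(-11 - 1*2² - 8*(-1)*2) = 42*(-11 - 1*4 + 16) = 42*(-11 - 4 + 16) = 42*1 = 42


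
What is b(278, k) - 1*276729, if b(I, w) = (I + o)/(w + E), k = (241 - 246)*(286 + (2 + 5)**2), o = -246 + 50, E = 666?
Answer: -279219643/1009 ≈ -2.7673e+5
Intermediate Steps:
o = -196
k = -1675 (k = -5*(286 + 7**2) = -5*(286 + 49) = -5*335 = -1675)
b(I, w) = (-196 + I)/(666 + w) (b(I, w) = (I - 196)/(w + 666) = (-196 + I)/(666 + w))
b(278, k) - 1*276729 = (-196 + 278)/(666 - 1675) - 1*276729 = 82/(-1009) - 276729 = -1/1009*82 - 276729 = -82/1009 - 276729 = -279219643/1009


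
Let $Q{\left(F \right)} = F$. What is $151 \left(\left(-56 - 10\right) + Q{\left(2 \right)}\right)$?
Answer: $-9664$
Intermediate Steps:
$151 \left(\left(-56 - 10\right) + Q{\left(2 \right)}\right) = 151 \left(\left(-56 - 10\right) + 2\right) = 151 \left(-66 + 2\right) = 151 \left(-64\right) = -9664$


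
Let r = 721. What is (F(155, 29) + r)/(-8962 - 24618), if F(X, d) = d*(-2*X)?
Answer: 8269/33580 ≈ 0.24625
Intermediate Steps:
F(X, d) = -2*X*d
(F(155, 29) + r)/(-8962 - 24618) = (-2*155*29 + 721)/(-8962 - 24618) = (-8990 + 721)/(-33580) = -8269*(-1/33580) = 8269/33580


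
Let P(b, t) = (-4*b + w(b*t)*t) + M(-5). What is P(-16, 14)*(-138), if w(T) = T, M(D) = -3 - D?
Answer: 423660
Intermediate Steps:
P(b, t) = 2 - 4*b + b*t² (P(b, t) = (-4*b + (b*t)*t) + (-3 - 1*(-5)) = (-4*b + b*t²) + (-3 + 5) = (-4*b + b*t²) + 2 = 2 - 4*b + b*t²)
P(-16, 14)*(-138) = (2 - 4*(-16) - 16*14²)*(-138) = (2 + 64 - 16*196)*(-138) = (2 + 64 - 3136)*(-138) = -3070*(-138) = 423660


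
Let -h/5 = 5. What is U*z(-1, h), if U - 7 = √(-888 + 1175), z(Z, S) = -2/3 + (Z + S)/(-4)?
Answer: 245/6 + 35*√287/6 ≈ 139.66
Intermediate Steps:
h = -25 (h = -5*5 = -25)
z(Z, S) = -⅔ - S/4 - Z/4 (z(Z, S) = -2*⅓ + (S + Z)*(-¼) = -⅔ + (-S/4 - Z/4) = -⅔ - S/4 - Z/4)
U = 7 + √287 (U = 7 + √(-888 + 1175) = 7 + √287 ≈ 23.941)
U*z(-1, h) = (7 + √287)*(-⅔ - ¼*(-25) - ¼*(-1)) = (7 + √287)*(-⅔ + 25/4 + ¼) = (7 + √287)*(35/6) = 245/6 + 35*√287/6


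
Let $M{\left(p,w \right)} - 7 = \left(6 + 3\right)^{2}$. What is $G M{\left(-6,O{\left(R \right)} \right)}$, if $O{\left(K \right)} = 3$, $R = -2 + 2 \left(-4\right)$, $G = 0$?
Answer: $0$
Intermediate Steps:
$R = -10$ ($R = -2 - 8 = -10$)
$M{\left(p,w \right)} = 88$ ($M{\left(p,w \right)} = 7 + \left(6 + 3\right)^{2} = 7 + 9^{2} = 7 + 81 = 88$)
$G M{\left(-6,O{\left(R \right)} \right)} = 0 \cdot 88 = 0$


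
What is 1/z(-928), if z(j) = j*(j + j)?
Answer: 1/1722368 ≈ 5.8060e-7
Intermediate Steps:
z(j) = 2*j² (z(j) = j*(2*j) = 2*j²)
1/z(-928) = 1/(2*(-928)²) = 1/(2*861184) = 1/1722368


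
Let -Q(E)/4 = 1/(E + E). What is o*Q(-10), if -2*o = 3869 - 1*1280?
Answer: -2589/10 ≈ -258.90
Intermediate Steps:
Q(E) = -2/E (Q(E) = -4/(E + E) = -4*1/(2*E) = -2/E)
o = -2589/2 (o = -(3869 - 1*1280)/2 = -(3869 - 1280)/2 = -½*2589 = -2589/2 ≈ -1294.5)
o*Q(-10) = -(-2589)/(-10) = -(-2589)*(-1)/10 = -2589/2*⅕ = -2589/10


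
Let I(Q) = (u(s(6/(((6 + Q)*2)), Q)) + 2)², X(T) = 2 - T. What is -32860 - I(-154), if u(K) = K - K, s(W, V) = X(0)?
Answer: -32864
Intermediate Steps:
s(W, V) = 2 (s(W, V) = 2 - 1*0 = 2 + 0 = 2)
u(K) = 0
I(Q) = 4 (I(Q) = (0 + 2)² = 2² = 4)
-32860 - I(-154) = -32860 - 1*4 = -32860 - 4 = -32864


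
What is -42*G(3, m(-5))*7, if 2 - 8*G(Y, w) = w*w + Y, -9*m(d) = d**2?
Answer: 17297/54 ≈ 320.31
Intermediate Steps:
m(d) = -d**2/9
G(Y, w) = 1/4 - Y/8 - w**2/8 (G(Y, w) = 1/4 - (w*w + Y)/8 = 1/4 - (w**2 + Y)/8 = 1/4 - (Y + w**2)/8 = 1/4 + (-Y/8 - w**2/8) = 1/4 - Y/8 - w**2/8)
-42*G(3, m(-5))*7 = -42*(1/4 - 1/8*3 - (-1/9*(-5)**2)**2/8)*7 = -42*(1/4 - 3/8 - (-1/9*25)**2/8)*7 = -42*(1/4 - 3/8 - (-25/9)**2/8)*7 = -42*(1/4 - 3/8 - 1/8*625/81)*7 = -42*(1/4 - 3/8 - 625/648)*7 = -42*(-353/324)*7 = (2471/54)*7 = 17297/54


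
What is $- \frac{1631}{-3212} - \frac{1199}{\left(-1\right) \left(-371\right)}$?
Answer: $- \frac{3246087}{1191652} \approx -2.724$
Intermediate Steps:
$- \frac{1631}{-3212} - \frac{1199}{\left(-1\right) \left(-371\right)} = \left(-1631\right) \left(- \frac{1}{3212}\right) - \frac{1199}{371} = \frac{1631}{3212} - \frac{1199}{371} = - \frac{3246087}{1191652}$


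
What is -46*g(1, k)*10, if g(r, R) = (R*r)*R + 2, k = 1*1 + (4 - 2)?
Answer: -5060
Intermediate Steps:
k = 3 (k = 1 + 2 = 3)
g(r, R) = 2 + r*R² (g(r, R) = r*R² + 2 = 2 + r*R²)
-46*g(1, k)*10 = -46*(2 + 1*3²)*10 = -46*(2 + 1*9)*10 = -46*(2 + 9)*10 = -46*11*10 = -506*10 = -5060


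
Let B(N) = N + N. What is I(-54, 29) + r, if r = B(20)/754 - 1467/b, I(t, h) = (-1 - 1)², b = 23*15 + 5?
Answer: -18259/131950 ≈ -0.13838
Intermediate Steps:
B(N) = 2*N
b = 350 (b = 345 + 5 = 350)
I(t, h) = 4 (I(t, h) = (-2)² = 4)
r = -546059/131950 (r = (2*20)/754 - 1467/350 = 40*(1/754) - 1467*1/350 = 20/377 - 1467/350 = -546059/131950 ≈ -4.1384)
I(-54, 29) + r = 4 - 546059/131950 = -18259/131950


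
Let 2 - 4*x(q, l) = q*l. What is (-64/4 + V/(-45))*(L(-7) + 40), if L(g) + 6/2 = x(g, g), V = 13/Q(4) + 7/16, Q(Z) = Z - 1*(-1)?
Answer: -649127/1600 ≈ -405.70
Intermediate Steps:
Q(Z) = 1 + Z (Q(Z) = Z + 1 = 1 + Z)
V = 243/80 (V = 13/(1 + 4) + 7/16 = 13/5 + 7*(1/16) = 13*(⅕) + 7/16 = 13/5 + 7/16 = 243/80 ≈ 3.0375)
x(q, l) = ½ - l*q/4 (x(q, l) = ½ - q*l/4 = ½ - l*q/4)
L(g) = -5/2 - g²/4 (L(g) = -3 + (½ - g*g/4) = -3 + (½ - g²/4) = -5/2 - g²/4)
(-64/4 + V/(-45))*(L(-7) + 40) = (-64/4 + (243/80)/(-45))*((-5/2 - ¼*(-7)²) + 40) = (-64*¼ + (243/80)*(-1/45))*((-5/2 - ¼*49) + 40) = (-16 - 27/400)*((-5/2 - 49/4) + 40) = -6427*(-59/4 + 40)/400 = -6427/400*101/4 = -649127/1600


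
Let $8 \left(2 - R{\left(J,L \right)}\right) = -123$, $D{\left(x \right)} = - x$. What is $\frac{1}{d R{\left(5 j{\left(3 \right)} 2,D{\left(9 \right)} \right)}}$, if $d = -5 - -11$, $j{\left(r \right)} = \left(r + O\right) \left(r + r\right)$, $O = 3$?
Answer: $\frac{4}{417} \approx 0.0095923$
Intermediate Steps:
$j{\left(r \right)} = 2 r \left(3 + r\right)$ ($j{\left(r \right)} = \left(r + 3\right) \left(r + r\right) = \left(3 + r\right) 2 r = 2 r \left(3 + r\right)$)
$d = 6$ ($d = -5 + 11 = 6$)
$R{\left(J,L \right)} = \frac{139}{8}$ ($R{\left(J,L \right)} = 2 - - \frac{123}{8} = 2 + \frac{123}{8} = \frac{139}{8}$)
$\frac{1}{d R{\left(5 j{\left(3 \right)} 2,D{\left(9 \right)} \right)}} = \frac{1}{6 \cdot \frac{139}{8}} = \frac{1}{\frac{417}{4}} = \frac{4}{417}$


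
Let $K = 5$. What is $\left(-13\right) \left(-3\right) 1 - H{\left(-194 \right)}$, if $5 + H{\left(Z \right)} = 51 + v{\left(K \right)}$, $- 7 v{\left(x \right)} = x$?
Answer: $- \frac{44}{7} \approx -6.2857$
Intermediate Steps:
$v{\left(x \right)} = - \frac{x}{7}$
$H{\left(Z \right)} = \frac{317}{7}$ ($H{\left(Z \right)} = -5 + \left(51 - \frac{5}{7}\right) = -5 + \frac{352}{7} = \frac{317}{7}$)
$\left(-13\right) \left(-3\right) 1 - H{\left(-194 \right)} = \left(-13\right) \left(-3\right) 1 - \frac{317}{7} = 39 \cdot 1 - \frac{317}{7} = 39 - \frac{317}{7} = - \frac{44}{7}$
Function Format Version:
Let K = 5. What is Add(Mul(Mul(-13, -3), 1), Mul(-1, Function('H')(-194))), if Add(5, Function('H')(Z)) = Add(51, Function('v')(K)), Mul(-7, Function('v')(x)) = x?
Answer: Rational(-44, 7) ≈ -6.2857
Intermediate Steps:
Function('v')(x) = Mul(Rational(-1, 7), x)
Function('H')(Z) = Rational(317, 7) (Function('H')(Z) = Add(-5, Add(51, Mul(Rational(-1, 7), 5))) = Add(-5, Add(51, Rational(-5, 7))) = Add(-5, Rational(352, 7)) = Rational(317, 7))
Add(Mul(Mul(-13, -3), 1), Mul(-1, Function('H')(-194))) = Add(Mul(Mul(-13, -3), 1), Mul(-1, Rational(317, 7))) = Add(Mul(39, 1), Rational(-317, 7)) = Add(39, Rational(-317, 7)) = Rational(-44, 7)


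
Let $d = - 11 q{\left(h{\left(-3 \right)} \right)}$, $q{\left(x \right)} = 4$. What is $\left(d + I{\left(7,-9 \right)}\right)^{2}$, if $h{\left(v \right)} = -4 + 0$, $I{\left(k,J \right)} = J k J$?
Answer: $273529$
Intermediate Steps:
$I{\left(k,J \right)} = k J^{2}$
$h{\left(v \right)} = -4$
$d = -44$ ($d = \left(-11\right) 4 = -44$)
$\left(d + I{\left(7,-9 \right)}\right)^{2} = \left(-44 + 7 \left(-9\right)^{2}\right)^{2} = \left(-44 + 7 \cdot 81\right)^{2} = \left(-44 + 567\right)^{2} = 523^{2} = 273529$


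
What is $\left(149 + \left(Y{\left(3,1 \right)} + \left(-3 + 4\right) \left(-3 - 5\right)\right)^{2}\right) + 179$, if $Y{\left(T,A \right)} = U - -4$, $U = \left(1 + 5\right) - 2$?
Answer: $328$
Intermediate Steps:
$U = 4$ ($U = 6 - 2 = 4$)
$Y{\left(T,A \right)} = 8$ ($Y{\left(T,A \right)} = 4 - -4 = 4 + 4 = 8$)
$\left(149 + \left(Y{\left(3,1 \right)} + \left(-3 + 4\right) \left(-3 - 5\right)\right)^{2}\right) + 179 = \left(149 + \left(8 + \left(-3 + 4\right) \left(-3 - 5\right)\right)^{2}\right) + 179 = \left(149 + \left(8 + 1 \left(-8\right)\right)^{2}\right) + 179 = \left(149 + \left(8 - 8\right)^{2}\right) + 179 = \left(149 + 0^{2}\right) + 179 = \left(149 + 0\right) + 179 = 149 + 179 = 328$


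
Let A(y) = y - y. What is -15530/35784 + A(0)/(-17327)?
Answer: -7765/17892 ≈ -0.43399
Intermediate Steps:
A(y) = 0
-15530/35784 + A(0)/(-17327) = -15530/35784 + 0/(-17327) = -15530*1/35784 + 0*(-1/17327) = -7765/17892 + 0 = -7765/17892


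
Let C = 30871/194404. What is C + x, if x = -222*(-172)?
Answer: 7423153207/194404 ≈ 38184.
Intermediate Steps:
C = 30871/194404 (C = 30871*(1/194404) = 30871/194404 ≈ 0.15880)
x = 38184
C + x = 30871/194404 + 38184 = 7423153207/194404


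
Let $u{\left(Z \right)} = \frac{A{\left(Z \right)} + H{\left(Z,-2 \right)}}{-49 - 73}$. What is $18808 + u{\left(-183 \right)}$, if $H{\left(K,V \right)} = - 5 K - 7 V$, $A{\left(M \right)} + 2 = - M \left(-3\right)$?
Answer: $\frac{1147099}{61} \approx 18805.0$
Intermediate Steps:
$A{\left(M \right)} = -2 + 3 M$ ($A{\left(M \right)} = -2 + - M \left(-3\right) = -2 + 3 M$)
$H{\left(K,V \right)} = - 7 V - 5 K$
$u{\left(Z \right)} = - \frac{6}{61} + \frac{Z}{61}$ ($u{\left(Z \right)} = \frac{\left(-2 + 3 Z\right) - \left(-14 + 5 Z\right)}{-49 - 73} = \frac{\left(-2 + 3 Z\right) - \left(-14 + 5 Z\right)}{-122} = \left(12 - 2 Z\right) \left(- \frac{1}{122}\right) = - \frac{6}{61} + \frac{Z}{61}$)
$18808 + u{\left(-183 \right)} = 18808 + \left(- \frac{6}{61} + \frac{1}{61} \left(-183\right)\right) = 18808 - \frac{189}{61} = \frac{1147099}{61}$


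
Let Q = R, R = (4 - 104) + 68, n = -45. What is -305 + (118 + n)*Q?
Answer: -2641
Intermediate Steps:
R = -32 (R = -100 + 68 = -32)
Q = -32
-305 + (118 + n)*Q = -305 + (118 - 45)*(-32) = -305 + 73*(-32) = -305 - 2336 = -2641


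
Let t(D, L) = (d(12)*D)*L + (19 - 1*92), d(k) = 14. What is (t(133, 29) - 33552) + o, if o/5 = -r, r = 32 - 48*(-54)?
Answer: 7253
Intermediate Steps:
r = 2624 (r = 32 + 2592 = 2624)
o = -13120 (o = 5*(-1*2624) = 5*(-2624) = -13120)
t(D, L) = -73 + 14*D*L (t(D, L) = (14*D)*L + (19 - 1*92) = 14*D*L + (19 - 92) = 14*D*L - 73 = -73 + 14*D*L)
(t(133, 29) - 33552) + o = ((-73 + 14*133*29) - 33552) - 13120 = ((-73 + 53998) - 33552) - 13120 = (53925 - 33552) - 13120 = 20373 - 13120 = 7253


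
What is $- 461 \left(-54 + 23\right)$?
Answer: $14291$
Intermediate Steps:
$- 461 \left(-54 + 23\right) = \left(-461\right) \left(-31\right) = 14291$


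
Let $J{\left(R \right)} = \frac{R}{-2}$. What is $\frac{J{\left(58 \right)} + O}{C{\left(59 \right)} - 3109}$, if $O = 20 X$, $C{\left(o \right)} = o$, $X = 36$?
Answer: $- \frac{691}{3050} \approx -0.22656$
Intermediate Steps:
$J{\left(R \right)} = - \frac{R}{2}$ ($J{\left(R \right)} = R \left(- \frac{1}{2}\right) = - \frac{R}{2}$)
$O = 720$ ($O = 20 \cdot 36 = 720$)
$\frac{J{\left(58 \right)} + O}{C{\left(59 \right)} - 3109} = \frac{\left(- \frac{1}{2}\right) 58 + 720}{59 - 3109} = \frac{-29 + 720}{-3050} = 691 \left(- \frac{1}{3050}\right) = - \frac{691}{3050}$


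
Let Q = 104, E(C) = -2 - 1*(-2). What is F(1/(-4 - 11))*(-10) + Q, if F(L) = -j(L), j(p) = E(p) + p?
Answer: 310/3 ≈ 103.33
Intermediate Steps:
E(C) = 0 (E(C) = -2 + 2 = 0)
j(p) = p (j(p) = 0 + p = p)
F(L) = -L
F(1/(-4 - 11))*(-10) + Q = -1/(-4 - 11)*(-10) + 104 = -1/(-15)*(-10) + 104 = -1*(-1/15)*(-10) + 104 = (1/15)*(-10) + 104 = -2/3 + 104 = 310/3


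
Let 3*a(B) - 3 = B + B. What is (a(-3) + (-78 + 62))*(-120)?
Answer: 2040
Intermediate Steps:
a(B) = 1 + 2*B/3 (a(B) = 1 + (B + B)/3 = 1 + (2*B)/3 = 1 + 2*B/3)
(a(-3) + (-78 + 62))*(-120) = ((1 + (2/3)*(-3)) + (-78 + 62))*(-120) = ((1 - 2) - 16)*(-120) = (-1 - 16)*(-120) = -17*(-120) = 2040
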